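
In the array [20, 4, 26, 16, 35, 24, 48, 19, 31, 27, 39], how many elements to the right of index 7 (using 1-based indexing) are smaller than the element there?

4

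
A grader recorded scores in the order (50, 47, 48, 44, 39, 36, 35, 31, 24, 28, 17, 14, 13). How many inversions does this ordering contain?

76

Element-by-element contributions:
50 → 47, 48, 44, 39, 36, 35, 31, 24, 28, 17, 14, 13 → 12
47 → 44, 39, 36, 35, 31, 24, 28, 17, 14, 13 → 10
48 → 44, 39, 36, 35, 31, 24, 28, 17, 14, 13 → 10
44 → 39, 36, 35, 31, 24, 28, 17, 14, 13 → 9
39 → 36, 35, 31, 24, 28, 17, 14, 13 → 8
36 → 35, 31, 24, 28, 17, 14, 13 → 7
35 → 31, 24, 28, 17, 14, 13 → 6
31 → 24, 28, 17, 14, 13 → 5
24 → 17, 14, 13 → 3
28 → 17, 14, 13 → 3
17 → 14, 13 → 2
14 → 13 → 1
13 → none → 0
Sum: 12 + 10 + 10 + 9 + 8 + 7 + 6 + 5 + 3 + 3 + 2 + 1 + 0 = 76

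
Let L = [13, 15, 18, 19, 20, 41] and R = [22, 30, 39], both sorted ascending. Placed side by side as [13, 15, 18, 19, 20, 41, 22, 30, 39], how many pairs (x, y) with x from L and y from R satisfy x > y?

For each element r of the right run, count left-run elements greater than r:
r = 22: 41 → 1
r = 30: 41 → 1
r = 39: 41 → 1
Cross-inversions: 1 + 1 + 1 = 3

3 cross-inversions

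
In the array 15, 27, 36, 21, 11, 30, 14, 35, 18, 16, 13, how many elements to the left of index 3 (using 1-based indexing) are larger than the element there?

The element at index 3 is 36.
Elements before it: 15, 27
None of them are larger than 36.

0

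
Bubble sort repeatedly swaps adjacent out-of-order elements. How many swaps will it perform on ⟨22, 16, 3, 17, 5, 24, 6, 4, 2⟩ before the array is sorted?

Swaps: 25

The minimum number of adjacent swaps to sort an array equals its inversion count, since every such swap removes exactly one inversion.
Count inversions — for each element, later elements that are smaller:
22: 16, 3, 17, 5, 6, 4, 2 → 7
16: 3, 5, 6, 4, 2 → 5
3: 2 → 1
17: 5, 6, 4, 2 → 4
5: 4, 2 → 2
24: 6, 4, 2 → 3
6: 4, 2 → 2
4: 2 → 1
2: none → 0
Total inversions: 7 + 5 + 1 + 4 + 2 + 3 + 2 + 1 + 0 = 25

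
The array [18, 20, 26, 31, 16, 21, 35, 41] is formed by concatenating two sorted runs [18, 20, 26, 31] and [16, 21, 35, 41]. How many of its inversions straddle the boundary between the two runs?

6 split inversions

Take each right-half value and tally the left-half values above it:
r = 16: 18, 20, 26, 31 → 4
r = 21: 26, 31 → 2
r = 35: none → 0
r = 41: none → 0
Cross-inversions: 4 + 2 + 0 + 0 = 6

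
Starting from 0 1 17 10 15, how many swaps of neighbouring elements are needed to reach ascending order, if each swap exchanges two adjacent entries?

The minimum number of adjacent swaps to sort an array equals its inversion count, since every such swap removes exactly one inversion.
Count inversions — for each element, later elements that are smaller:
0: none → 0
1: none → 0
17: 10, 15 → 2
10: none → 0
15: none → 0
Total inversions: 0 + 0 + 2 + 0 + 0 = 2

2 adjacent swaps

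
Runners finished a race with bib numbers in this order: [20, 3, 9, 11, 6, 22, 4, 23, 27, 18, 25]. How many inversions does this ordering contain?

16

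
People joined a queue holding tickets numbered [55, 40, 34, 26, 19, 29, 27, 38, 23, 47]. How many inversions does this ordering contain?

27

Sweep left to right; for each value list the smaller values that follow it:
55 → 40, 34, 26, 19, 29, 27, 38, 23, 47 → 9
40 → 34, 26, 19, 29, 27, 38, 23 → 7
34 → 26, 19, 29, 27, 23 → 5
26 → 19, 23 → 2
19 → none → 0
29 → 27, 23 → 2
27 → 23 → 1
38 → 23 → 1
23 → none → 0
47 → none → 0
Sum: 9 + 7 + 5 + 2 + 0 + 2 + 1 + 1 + 0 + 0 = 27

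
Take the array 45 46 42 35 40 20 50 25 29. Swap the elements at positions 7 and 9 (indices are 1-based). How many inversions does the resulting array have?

Positions 7 and 9 hold 50 and 29; after swapping, the array is [45, 46, 42, 35, 40, 20, 29, 25, 50].
For each element, count later entries that are smaller:
45: 6
46: 6
42: 5
35: 3
40: 3
20: 0
29: 1
25: 0
50: 0
Sum: 6 + 6 + 5 + 3 + 3 + 0 + 1 + 0 + 0 = 24

Inversions: 24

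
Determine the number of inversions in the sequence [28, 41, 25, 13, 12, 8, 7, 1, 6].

Sweep left to right; for each value list the smaller values that follow it:
28: 7
41: 7
25: 6
13: 5
12: 4
8: 3
7: 2
1: 0
6: 0
Sum: 7 + 7 + 6 + 5 + 4 + 3 + 2 + 0 + 0 = 34

There are 34 inversions.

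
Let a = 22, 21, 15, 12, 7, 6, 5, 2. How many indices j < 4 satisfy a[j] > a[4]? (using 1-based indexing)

3 such elements

The element at index 4 is 12.
Elements before it: 22, 21, 15
Those larger than 12: 22, 21, 15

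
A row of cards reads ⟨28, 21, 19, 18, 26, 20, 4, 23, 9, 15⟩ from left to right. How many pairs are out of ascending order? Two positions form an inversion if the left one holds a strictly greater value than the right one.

Element-by-element contributions:
28 → 21, 19, 18, 26, 20, 4, 23, 9, 15 → 9
21 → 19, 18, 20, 4, 9, 15 → 6
19 → 18, 4, 9, 15 → 4
18 → 4, 9, 15 → 3
26 → 20, 4, 23, 9, 15 → 5
20 → 4, 9, 15 → 3
4 → none → 0
23 → 9, 15 → 2
9 → none → 0
15 → none → 0
Sum: 9 + 6 + 4 + 3 + 5 + 3 + 0 + 2 + 0 + 0 = 32

Out-of-order pairs: 32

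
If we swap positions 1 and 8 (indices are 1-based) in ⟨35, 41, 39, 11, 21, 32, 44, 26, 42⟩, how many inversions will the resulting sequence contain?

13 inversions

Positions 1 and 8 hold 35 and 26; after swapping, the array is [26, 41, 39, 11, 21, 32, 44, 35, 42].
Count, for each position, how many later elements it exceeds:
26: 2
41: 5
39: 4
11: 0
21: 0
32: 0
44: 2
35: 0
42: 0
Sum: 2 + 5 + 4 + 0 + 0 + 0 + 2 + 0 + 0 = 13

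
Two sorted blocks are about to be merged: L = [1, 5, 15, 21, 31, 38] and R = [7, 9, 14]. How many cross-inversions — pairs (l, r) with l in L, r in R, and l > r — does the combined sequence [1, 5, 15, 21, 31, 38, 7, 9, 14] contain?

12

Take each right-half value and tally the left-half values above it:
r = 7: 15, 21, 31, 38 → 4
r = 9: 15, 21, 31, 38 → 4
r = 14: 15, 21, 31, 38 → 4
Cross-inversions: 4 + 4 + 4 = 12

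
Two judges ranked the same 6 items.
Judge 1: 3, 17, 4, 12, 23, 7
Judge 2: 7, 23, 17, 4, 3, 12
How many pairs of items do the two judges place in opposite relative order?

Discordant pairs: 11

Assign each item its position (1..6) in the first ordering, then rewrite the second ordering as that position sequence:
positions: 3→1, 17→2, 4→3, 12→4, 23→5, 7→6
second ordering as positions: [6, 5, 2, 3, 1, 4]
Discordant pairs = inversions in this position sequence.
6: 5, 2, 3, 1, 4 → 5
5: 2, 3, 1, 4 → 4
2: 1 → 1
3: 1 → 1
1: 0
4: 0
Total: 5 + 4 + 1 + 1 + 0 + 0 = 11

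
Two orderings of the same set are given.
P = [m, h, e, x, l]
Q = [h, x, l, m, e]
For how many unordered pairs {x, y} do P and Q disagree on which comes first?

5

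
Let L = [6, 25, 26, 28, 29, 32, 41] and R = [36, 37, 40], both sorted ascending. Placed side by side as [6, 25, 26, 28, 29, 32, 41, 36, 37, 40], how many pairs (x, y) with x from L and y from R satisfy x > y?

3 cross-inversions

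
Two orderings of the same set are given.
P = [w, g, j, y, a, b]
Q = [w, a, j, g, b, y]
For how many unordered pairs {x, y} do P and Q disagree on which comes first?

5 disagreeing pairs

Assign each item its position (1..6) in the first ordering, then rewrite the second ordering as that position sequence:
positions: w→1, g→2, j→3, y→4, a→5, b→6
second ordering as positions: [1, 5, 3, 2, 6, 4]
Discordant pairs = inversions in this position sequence.
1: 0
5: 3, 2, 4 → 3
3: 2 → 1
2: 0
6: 4 → 1
4: 0
Total: 0 + 3 + 1 + 0 + 1 + 0 = 5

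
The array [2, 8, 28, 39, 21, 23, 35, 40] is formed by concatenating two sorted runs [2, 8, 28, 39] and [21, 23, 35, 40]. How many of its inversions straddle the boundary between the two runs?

5

For each element r of the right run, count left-run elements greater than r:
r = 21: 28, 39 → 2
r = 23: 28, 39 → 2
r = 35: 39 → 1
r = 40: none → 0
Cross-inversions: 2 + 2 + 1 + 0 = 5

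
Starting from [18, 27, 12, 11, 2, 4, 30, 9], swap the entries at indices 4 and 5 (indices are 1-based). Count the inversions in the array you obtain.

Positions 4 and 5 hold 11 and 2; after swapping, the array is [18, 27, 12, 2, 11, 4, 30, 9].
Sweep left to right; for each value list the smaller values that follow it:
18: 5
27: 5
12: 4
2: 0
11: 2
4: 0
30: 1
9: 0
Sum: 5 + 5 + 4 + 0 + 2 + 0 + 1 + 0 = 17

There are 17 inversions.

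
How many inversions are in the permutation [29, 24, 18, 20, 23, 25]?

There are 8 inversions.

Count, for each position, how many later elements it exceeds:
29: 5
24: 3
18: 0
20: 0
23: 0
25: 0
Sum: 5 + 3 + 0 + 0 + 0 + 0 = 8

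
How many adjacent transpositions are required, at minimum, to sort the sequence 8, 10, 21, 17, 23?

Each adjacent swap fixes exactly one inversion, so the minimum swap count equals the number of inversions.
Count inversions — for each element, later elements that are smaller:
8: none → 0
10: none → 0
21: 17 → 1
17: none → 0
23: none → 0
Total inversions: 0 + 0 + 1 + 0 + 0 = 1

1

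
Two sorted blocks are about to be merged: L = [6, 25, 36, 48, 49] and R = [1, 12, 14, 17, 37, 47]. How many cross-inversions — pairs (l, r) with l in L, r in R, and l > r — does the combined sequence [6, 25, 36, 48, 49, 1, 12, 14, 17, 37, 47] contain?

For each element r of the right run, count left-run elements greater than r:
r = 1: 6, 25, 36, 48, 49 → 5
r = 12: 25, 36, 48, 49 → 4
r = 14: 25, 36, 48, 49 → 4
r = 17: 25, 36, 48, 49 → 4
r = 37: 48, 49 → 2
r = 47: 48, 49 → 2
Cross-inversions: 5 + 4 + 4 + 4 + 2 + 2 = 21

21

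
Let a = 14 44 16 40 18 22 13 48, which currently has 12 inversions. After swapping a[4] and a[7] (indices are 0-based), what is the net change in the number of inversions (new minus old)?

Positions 4 and 7 hold 18 and 48; after swapping, the array is [14, 44, 16, 40, 48, 22, 13, 18].
Sweep left to right; for each value list the smaller values that follow it:
14 → 13 → 1
44 → 16, 40, 22, 13, 18 → 5
16 → 13 → 1
40 → 22, 13, 18 → 3
48 → 22, 13, 18 → 3
22 → 13, 18 → 2
13 → none → 0
18 → none → 0
Sum: 1 + 5 + 1 + 3 + 3 + 2 + 0 + 0 = 15
Change: 15 − 12 = +3

+3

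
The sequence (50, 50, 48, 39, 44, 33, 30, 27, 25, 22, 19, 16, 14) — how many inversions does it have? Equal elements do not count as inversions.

76

Element-by-element contributions:
50: 11
50: 11
48: 10
39: 8
44: 8
33: 7
30: 6
27: 5
25: 4
22: 3
19: 2
16: 1
14: 0
Sum: 11 + 11 + 10 + 8 + 8 + 7 + 6 + 5 + 4 + 3 + 2 + 1 + 0 = 76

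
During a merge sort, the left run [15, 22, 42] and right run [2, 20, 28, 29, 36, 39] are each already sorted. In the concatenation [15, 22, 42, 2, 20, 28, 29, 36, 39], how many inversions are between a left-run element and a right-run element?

9 split inversions

Count, for every r in R, how many entries of L exceed r:
r = 2: 15, 22, 42 → 3
r = 20: 22, 42 → 2
r = 28: 42 → 1
r = 29: 42 → 1
r = 36: 42 → 1
r = 39: 42 → 1
Cross-inversions: 3 + 2 + 1 + 1 + 1 + 1 = 9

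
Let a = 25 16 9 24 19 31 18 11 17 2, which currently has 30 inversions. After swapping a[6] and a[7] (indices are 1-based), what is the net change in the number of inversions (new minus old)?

-1

Positions 6 and 7 hold 31 and 18; after swapping, the array is [25, 16, 9, 24, 19, 18, 31, 11, 17, 2].
Sweep left to right; for each value list the smaller values that follow it:
25 → 16, 9, 24, 19, 18, 11, 17, 2 → 8
16 → 9, 11, 2 → 3
9 → 2 → 1
24 → 19, 18, 11, 17, 2 → 5
19 → 18, 11, 17, 2 → 4
18 → 11, 17, 2 → 3
31 → 11, 17, 2 → 3
11 → 2 → 1
17 → 2 → 1
2 → none → 0
Sum: 8 + 3 + 1 + 5 + 4 + 3 + 3 + 1 + 1 + 0 = 29
Change: 29 − 30 = -1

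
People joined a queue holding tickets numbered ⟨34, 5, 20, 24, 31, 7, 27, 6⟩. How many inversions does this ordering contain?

There are 16 out-of-order pairs.

Element-by-element contributions:
34 → 5, 20, 24, 31, 7, 27, 6 → 7
5 → none → 0
20 → 7, 6 → 2
24 → 7, 6 → 2
31 → 7, 27, 6 → 3
7 → 6 → 1
27 → 6 → 1
6 → none → 0
Sum: 7 + 0 + 2 + 2 + 3 + 1 + 1 + 0 = 16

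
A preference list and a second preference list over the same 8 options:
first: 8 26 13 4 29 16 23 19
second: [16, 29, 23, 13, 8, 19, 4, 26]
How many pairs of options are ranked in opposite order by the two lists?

18

Assign each item its position (1..8) in the first ordering, then rewrite the second ordering as that position sequence:
positions: 8→1, 26→2, 13→3, 4→4, 29→5, 16→6, 23→7, 19→8
second ordering as positions: [6, 5, 7, 3, 1, 8, 4, 2]
Discordant pairs = inversions in this position sequence.
6: 5, 3, 1, 4, 2 → 5
5: 3, 1, 4, 2 → 4
7: 3, 1, 4, 2 → 4
3: 1, 2 → 2
1: 0
8: 4, 2 → 2
4: 2 → 1
2: 0
Total: 5 + 4 + 4 + 2 + 0 + 2 + 1 + 0 = 18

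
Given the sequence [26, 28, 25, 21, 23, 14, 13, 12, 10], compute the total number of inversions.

Sweep left to right; for each value list the smaller values that follow it:
26 → 25, 21, 23, 14, 13, 12, 10 → 7
28 → 25, 21, 23, 14, 13, 12, 10 → 7
25 → 21, 23, 14, 13, 12, 10 → 6
21 → 14, 13, 12, 10 → 4
23 → 14, 13, 12, 10 → 4
14 → 13, 12, 10 → 3
13 → 12, 10 → 2
12 → 10 → 1
10 → none → 0
Sum: 7 + 7 + 6 + 4 + 4 + 3 + 2 + 1 + 0 = 34

34 inversions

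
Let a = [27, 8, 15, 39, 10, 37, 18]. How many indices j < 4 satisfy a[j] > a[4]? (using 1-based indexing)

0

The element at index 4 is 39.
Elements before it: 27, 8, 15
None of them are larger than 39.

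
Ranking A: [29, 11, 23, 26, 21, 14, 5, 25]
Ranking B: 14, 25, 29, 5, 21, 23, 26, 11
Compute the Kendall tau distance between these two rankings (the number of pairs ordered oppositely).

Assign each item its position (1..8) in the first ordering, then rewrite the second ordering as that position sequence:
positions: 29→1, 11→2, 23→3, 26→4, 21→5, 14→6, 5→7, 25→8
second ordering as positions: [6, 8, 1, 7, 5, 3, 4, 2]
Discordant pairs = inversions in this position sequence.
6: 1, 5, 3, 4, 2 → 5
8: 1, 7, 5, 3, 4, 2 → 6
1: 0
7: 5, 3, 4, 2 → 4
5: 3, 4, 2 → 3
3: 2 → 1
4: 2 → 1
2: 0
Total: 5 + 6 + 0 + 4 + 3 + 1 + 1 + 0 = 20

20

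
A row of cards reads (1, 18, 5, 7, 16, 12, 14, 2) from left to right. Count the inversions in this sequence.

13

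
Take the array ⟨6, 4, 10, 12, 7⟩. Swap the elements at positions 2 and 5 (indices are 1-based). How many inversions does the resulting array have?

4

Positions 2 and 5 hold 4 and 7; after swapping, the array is [6, 7, 10, 12, 4].
Sweep left to right; for each value list the smaller values that follow it:
6: 1
7: 1
10: 1
12: 1
4: 0
Sum: 1 + 1 + 1 + 1 + 0 = 4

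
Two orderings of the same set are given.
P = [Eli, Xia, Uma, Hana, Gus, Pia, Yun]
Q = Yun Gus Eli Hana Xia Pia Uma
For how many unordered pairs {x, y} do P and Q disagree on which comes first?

Disagreeing pairs: 13

Assign each item its position (1..7) in the first ordering, then rewrite the second ordering as that position sequence:
positions: Eli→1, Xia→2, Uma→3, Hana→4, Gus→5, Pia→6, Yun→7
second ordering as positions: [7, 5, 1, 4, 2, 6, 3]
Discordant pairs = inversions in this position sequence.
7: 5, 1, 4, 2, 6, 3 → 6
5: 1, 4, 2, 3 → 4
1: 0
4: 2, 3 → 2
2: 0
6: 3 → 1
3: 0
Total: 6 + 4 + 0 + 2 + 0 + 1 + 0 = 13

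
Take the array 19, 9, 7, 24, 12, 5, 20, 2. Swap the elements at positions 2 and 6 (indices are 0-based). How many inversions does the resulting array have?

Positions 2 and 6 hold 7 and 20; after swapping, the array is [19, 9, 20, 24, 12, 5, 7, 2].
Element-by-element contributions:
19 → 9, 12, 5, 7, 2 → 5
9 → 5, 7, 2 → 3
20 → 12, 5, 7, 2 → 4
24 → 12, 5, 7, 2 → 4
12 → 5, 7, 2 → 3
5 → 2 → 1
7 → 2 → 1
2 → none → 0
Sum: 5 + 3 + 4 + 4 + 3 + 1 + 1 + 0 = 21

21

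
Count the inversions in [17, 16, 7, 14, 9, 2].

13 out-of-order pairs

Element-by-element contributions:
17 → 16, 7, 14, 9, 2 → 5
16 → 7, 14, 9, 2 → 4
7 → 2 → 1
14 → 9, 2 → 2
9 → 2 → 1
2 → none → 0
Sum: 5 + 4 + 1 + 2 + 1 + 0 = 13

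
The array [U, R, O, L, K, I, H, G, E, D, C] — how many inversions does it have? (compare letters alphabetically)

Sweep left to right; for each value list the smaller values that follow it:
U → R, O, L, K, I, H, G, E, D, C → 10
R → O, L, K, I, H, G, E, D, C → 9
O → L, K, I, H, G, E, D, C → 8
L → K, I, H, G, E, D, C → 7
K → I, H, G, E, D, C → 6
I → H, G, E, D, C → 5
H → G, E, D, C → 4
G → E, D, C → 3
E → D, C → 2
D → C → 1
C → none → 0
Sum: 10 + 9 + 8 + 7 + 6 + 5 + 4 + 3 + 2 + 1 + 0 = 55

55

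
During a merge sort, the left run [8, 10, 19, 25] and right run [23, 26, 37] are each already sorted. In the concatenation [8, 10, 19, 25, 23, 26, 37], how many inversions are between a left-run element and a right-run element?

There is 1 split inversion.

Take each right-half value and tally the left-half values above it:
r = 23: 25 → 1
r = 26: none → 0
r = 37: none → 0
Cross-inversions: 1 + 0 + 0 = 1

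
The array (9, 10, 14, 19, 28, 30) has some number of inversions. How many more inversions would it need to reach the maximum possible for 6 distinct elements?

Maximum inversions for 6 distinct elements is C(6, 2) = 6·5/2 = 15.
Current inversions — for each element, count later smaller elements:
9: 0
10: 0
14: 0
19: 0
28: 0
30: 0
Current total: 0 + 0 + 0 + 0 + 0 + 0 = 0
Shortfall: 15 − 0 = 15

15 inversions short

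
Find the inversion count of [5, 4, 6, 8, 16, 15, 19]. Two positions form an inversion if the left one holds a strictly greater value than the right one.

Inversions: 2

Listing every pair i<j with a[i]>a[j] (using 0-based positions):
(0,1): 5 > 4
(4,5): 16 > 15
That's 2 pairs.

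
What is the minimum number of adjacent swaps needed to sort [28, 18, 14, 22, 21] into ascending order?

Each adjacent swap fixes exactly one inversion, so the minimum swap count equals the number of inversions.
Count inversions — for each element, later elements that are smaller:
28: 18, 14, 22, 21 → 4
18: 14 → 1
14: none → 0
22: 21 → 1
21: none → 0
Total inversions: 4 + 1 + 0 + 1 + 0 = 6

6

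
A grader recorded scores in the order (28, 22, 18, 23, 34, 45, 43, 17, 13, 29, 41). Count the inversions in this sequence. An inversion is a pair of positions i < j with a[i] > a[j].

25 inversions

Element-by-element contributions:
28: 5
22: 3
18: 2
23: 2
34: 3
45: 5
43: 4
17: 1
13: 0
29: 0
41: 0
Sum: 5 + 3 + 2 + 2 + 3 + 5 + 4 + 1 + 0 + 0 + 0 = 25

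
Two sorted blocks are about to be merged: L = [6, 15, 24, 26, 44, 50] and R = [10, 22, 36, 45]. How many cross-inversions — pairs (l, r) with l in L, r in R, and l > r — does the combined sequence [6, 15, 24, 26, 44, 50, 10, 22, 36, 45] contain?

For each element r of the right run, count left-run elements greater than r:
r = 10: 15, 24, 26, 44, 50 → 5
r = 22: 24, 26, 44, 50 → 4
r = 36: 44, 50 → 2
r = 45: 50 → 1
Cross-inversions: 5 + 4 + 2 + 1 = 12

12 cross-inversions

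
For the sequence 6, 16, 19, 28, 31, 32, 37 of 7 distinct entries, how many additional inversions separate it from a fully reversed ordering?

Maximum inversions for 7 distinct elements is C(7, 2) = 7·6/2 = 21.
Current inversions — for each element, count later smaller elements:
6: 0
16: 0
19: 0
28: 0
31: 0
32: 0
37: 0
Current total: 0 + 0 + 0 + 0 + 0 + 0 + 0 = 0
Shortfall: 21 − 0 = 21

21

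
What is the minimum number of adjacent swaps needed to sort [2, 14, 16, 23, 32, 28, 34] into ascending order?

The minimum number of adjacent swaps to sort an array equals its inversion count, since every such swap removes exactly one inversion.
Count inversions — for each element, later elements that are smaller:
2: none → 0
14: none → 0
16: none → 0
23: none → 0
32: 28 → 1
28: none → 0
34: none → 0
Total inversions: 0 + 0 + 0 + 0 + 1 + 0 + 0 = 1

1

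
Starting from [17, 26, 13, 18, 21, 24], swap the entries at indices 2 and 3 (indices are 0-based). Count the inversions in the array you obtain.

6

Positions 2 and 3 hold 13 and 18; after swapping, the array is [17, 26, 18, 13, 21, 24].
For each element, count later entries that are smaller:
17 → 13 → 1
26 → 18, 13, 21, 24 → 4
18 → 13 → 1
13 → none → 0
21 → none → 0
24 → none → 0
Sum: 1 + 4 + 1 + 0 + 0 + 0 = 6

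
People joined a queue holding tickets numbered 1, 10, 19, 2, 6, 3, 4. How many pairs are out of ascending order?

For each element, count later entries that are smaller:
1 → none → 0
10 → 2, 6, 3, 4 → 4
19 → 2, 6, 3, 4 → 4
2 → none → 0
6 → 3, 4 → 2
3 → none → 0
4 → none → 0
Sum: 0 + 4 + 4 + 0 + 2 + 0 + 0 = 10

10 inversions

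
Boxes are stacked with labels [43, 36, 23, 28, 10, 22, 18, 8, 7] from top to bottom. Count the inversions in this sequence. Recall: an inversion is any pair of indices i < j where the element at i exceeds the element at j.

Element-by-element contributions:
43 → 36, 23, 28, 10, 22, 18, 8, 7 → 8
36 → 23, 28, 10, 22, 18, 8, 7 → 7
23 → 10, 22, 18, 8, 7 → 5
28 → 10, 22, 18, 8, 7 → 5
10 → 8, 7 → 2
22 → 18, 8, 7 → 3
18 → 8, 7 → 2
8 → 7 → 1
7 → none → 0
Sum: 8 + 7 + 5 + 5 + 2 + 3 + 2 + 1 + 0 = 33

There are 33 inversions.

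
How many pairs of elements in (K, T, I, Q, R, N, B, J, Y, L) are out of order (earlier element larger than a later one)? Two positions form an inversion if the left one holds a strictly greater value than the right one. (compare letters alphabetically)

23

Element-by-element contributions:
K → I, B, J → 3
T → I, Q, R, N, B, J, L → 7
I → B → 1
Q → N, B, J, L → 4
R → N, B, J, L → 4
N → B, J, L → 3
B → none → 0
J → none → 0
Y → L → 1
L → none → 0
Sum: 3 + 7 + 1 + 4 + 4 + 3 + 0 + 0 + 1 + 0 = 23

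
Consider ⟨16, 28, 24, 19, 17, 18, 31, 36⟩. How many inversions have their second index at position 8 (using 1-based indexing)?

0

The element at index 8 is 36.
Elements before it: 16, 28, 24, 19, 17, 18, 31
None of them are larger than 36.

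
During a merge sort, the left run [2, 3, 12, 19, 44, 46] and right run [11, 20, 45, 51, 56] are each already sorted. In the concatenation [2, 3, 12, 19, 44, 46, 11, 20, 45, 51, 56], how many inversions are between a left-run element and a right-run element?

7

Count, for every r in R, how many entries of L exceed r:
r = 11: 12, 19, 44, 46 → 4
r = 20: 44, 46 → 2
r = 45: 46 → 1
r = 51: none → 0
r = 56: none → 0
Cross-inversions: 4 + 2 + 1 + 0 + 0 = 7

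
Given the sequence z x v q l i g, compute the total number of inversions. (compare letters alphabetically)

For each element, count later entries that are smaller:
z → x, v, q, l, i, g → 6
x → v, q, l, i, g → 5
v → q, l, i, g → 4
q → l, i, g → 3
l → i, g → 2
i → g → 1
g → none → 0
Sum: 6 + 5 + 4 + 3 + 2 + 1 + 0 = 21

Inversions: 21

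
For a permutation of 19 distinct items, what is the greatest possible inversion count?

The maximum occurs when the array is in strictly decreasing order: every one of the C(19, 2) pairs is inverted.
C(19, 2) = 19·18/2 = 171

Inversions: 171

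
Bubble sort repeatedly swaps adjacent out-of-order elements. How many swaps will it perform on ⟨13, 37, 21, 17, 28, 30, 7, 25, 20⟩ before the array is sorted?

19

Each adjacent swap fixes exactly one inversion, so the minimum swap count equals the number of inversions.
Count inversions — for each element, later elements that are smaller:
13: 7 → 1
37: 21, 17, 28, 30, 7, 25, 20 → 7
21: 17, 7, 20 → 3
17: 7 → 1
28: 7, 25, 20 → 3
30: 7, 25, 20 → 3
7: none → 0
25: 20 → 1
20: none → 0
Total inversions: 1 + 7 + 3 + 1 + 3 + 3 + 0 + 1 + 0 = 19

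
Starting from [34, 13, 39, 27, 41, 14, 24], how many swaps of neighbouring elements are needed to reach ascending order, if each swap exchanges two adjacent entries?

The minimum number of adjacent swaps to sort an array equals its inversion count, since every such swap removes exactly one inversion.
Count inversions — for each element, later elements that are smaller:
34: 13, 27, 14, 24 → 4
13: none → 0
39: 27, 14, 24 → 3
27: 14, 24 → 2
41: 14, 24 → 2
14: none → 0
24: none → 0
Total inversions: 4 + 0 + 3 + 2 + 2 + 0 + 0 = 11

Adjacent swaps: 11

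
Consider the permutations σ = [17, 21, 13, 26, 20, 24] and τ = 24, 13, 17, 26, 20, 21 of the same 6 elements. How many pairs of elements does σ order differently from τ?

9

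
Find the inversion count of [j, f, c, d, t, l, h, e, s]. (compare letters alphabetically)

Element-by-element contributions:
j → f, c, d, h, e → 5
f → c, d, e → 3
c → none → 0
d → none → 0
t → l, h, e, s → 4
l → h, e → 2
h → e → 1
e → none → 0
s → none → 0
Sum: 5 + 3 + 0 + 0 + 4 + 2 + 1 + 0 + 0 = 15

15 inversions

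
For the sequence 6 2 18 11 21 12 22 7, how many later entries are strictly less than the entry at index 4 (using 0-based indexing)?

The element at index 4 is 21.
Elements after it: 12, 22, 7
Those smaller than 21: 12, 7

2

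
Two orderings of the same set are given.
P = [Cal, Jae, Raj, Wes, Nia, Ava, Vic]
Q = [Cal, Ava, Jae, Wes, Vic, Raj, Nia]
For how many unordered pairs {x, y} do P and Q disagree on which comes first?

Assign each item its position (1..7) in the first ordering, then rewrite the second ordering as that position sequence:
positions: Cal→1, Jae→2, Raj→3, Wes→4, Nia→5, Ava→6, Vic→7
second ordering as positions: [1, 6, 2, 4, 7, 3, 5]
Discordant pairs = inversions in this position sequence.
1: 0
6: 2, 4, 3, 5 → 4
2: 0
4: 3 → 1
7: 3, 5 → 2
3: 0
5: 0
Total: 0 + 4 + 0 + 1 + 2 + 0 + 0 = 7

7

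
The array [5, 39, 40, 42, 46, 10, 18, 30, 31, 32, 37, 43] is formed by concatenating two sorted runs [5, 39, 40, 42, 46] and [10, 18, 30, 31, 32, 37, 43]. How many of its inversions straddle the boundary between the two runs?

Split inversions: 25

Count, for every r in R, how many entries of L exceed r:
r = 10: 39, 40, 42, 46 → 4
r = 18: 39, 40, 42, 46 → 4
r = 30: 39, 40, 42, 46 → 4
r = 31: 39, 40, 42, 46 → 4
r = 32: 39, 40, 42, 46 → 4
r = 37: 39, 40, 42, 46 → 4
r = 43: 46 → 1
Cross-inversions: 4 + 4 + 4 + 4 + 4 + 4 + 1 = 25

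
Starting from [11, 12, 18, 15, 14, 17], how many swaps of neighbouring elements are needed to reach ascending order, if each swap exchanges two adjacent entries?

Adjacent swaps: 4

The minimum number of adjacent swaps to sort an array equals its inversion count, since every such swap removes exactly one inversion.
Count inversions — for each element, later elements that are smaller:
11: none → 0
12: none → 0
18: 15, 14, 17 → 3
15: 14 → 1
14: none → 0
17: none → 0
Total inversions: 0 + 0 + 3 + 1 + 0 + 0 = 4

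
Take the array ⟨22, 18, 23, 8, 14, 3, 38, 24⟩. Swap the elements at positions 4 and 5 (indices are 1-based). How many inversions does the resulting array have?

14

Positions 4 and 5 hold 8 and 14; after swapping, the array is [22, 18, 23, 14, 8, 3, 38, 24].
Sweep left to right; for each value list the smaller values that follow it:
22 → 18, 14, 8, 3 → 4
18 → 14, 8, 3 → 3
23 → 14, 8, 3 → 3
14 → 8, 3 → 2
8 → 3 → 1
3 → none → 0
38 → 24 → 1
24 → none → 0
Sum: 4 + 3 + 3 + 2 + 1 + 0 + 1 + 0 = 14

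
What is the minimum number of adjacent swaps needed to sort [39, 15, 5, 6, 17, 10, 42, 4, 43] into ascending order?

16

The minimum number of adjacent swaps to sort an array equals its inversion count, since every such swap removes exactly one inversion.
Count inversions — for each element, later elements that are smaller:
39: 15, 5, 6, 17, 10, 4 → 6
15: 5, 6, 10, 4 → 4
5: 4 → 1
6: 4 → 1
17: 10, 4 → 2
10: 4 → 1
42: 4 → 1
4: none → 0
43: none → 0
Total inversions: 6 + 4 + 1 + 1 + 2 + 1 + 1 + 0 + 0 = 16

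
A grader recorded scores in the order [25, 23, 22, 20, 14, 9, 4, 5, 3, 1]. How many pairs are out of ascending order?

Element-by-element contributions:
25 → 23, 22, 20, 14, 9, 4, 5, 3, 1 → 9
23 → 22, 20, 14, 9, 4, 5, 3, 1 → 8
22 → 20, 14, 9, 4, 5, 3, 1 → 7
20 → 14, 9, 4, 5, 3, 1 → 6
14 → 9, 4, 5, 3, 1 → 5
9 → 4, 5, 3, 1 → 4
4 → 3, 1 → 2
5 → 3, 1 → 2
3 → 1 → 1
1 → none → 0
Sum: 9 + 8 + 7 + 6 + 5 + 4 + 2 + 2 + 1 + 0 = 44

44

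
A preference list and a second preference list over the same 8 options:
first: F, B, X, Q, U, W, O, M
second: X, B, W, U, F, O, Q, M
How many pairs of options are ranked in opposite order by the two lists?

9 pairs

Assign each item its position (1..8) in the first ordering, then rewrite the second ordering as that position sequence:
positions: F→1, B→2, X→3, Q→4, U→5, W→6, O→7, M→8
second ordering as positions: [3, 2, 6, 5, 1, 7, 4, 8]
Discordant pairs = inversions in this position sequence.
3: 2, 1 → 2
2: 1 → 1
6: 5, 1, 4 → 3
5: 1, 4 → 2
1: 0
7: 4 → 1
4: 0
8: 0
Total: 2 + 1 + 3 + 2 + 0 + 1 + 0 + 0 = 9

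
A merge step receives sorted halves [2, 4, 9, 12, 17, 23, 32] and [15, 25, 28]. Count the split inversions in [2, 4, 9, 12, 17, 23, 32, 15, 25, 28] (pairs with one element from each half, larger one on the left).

5

Count, for every r in R, how many entries of L exceed r:
r = 15: 17, 23, 32 → 3
r = 25: 32 → 1
r = 28: 32 → 1
Cross-inversions: 3 + 1 + 1 = 5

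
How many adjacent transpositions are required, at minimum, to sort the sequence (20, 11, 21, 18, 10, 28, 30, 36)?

7

The minimum number of adjacent swaps to sort an array equals its inversion count, since every such swap removes exactly one inversion.
Count inversions — for each element, later elements that are smaller:
20: 11, 18, 10 → 3
11: 10 → 1
21: 18, 10 → 2
18: 10 → 1
10: none → 0
28: none → 0
30: none → 0
36: none → 0
Total inversions: 3 + 1 + 2 + 1 + 0 + 0 + 0 + 0 = 7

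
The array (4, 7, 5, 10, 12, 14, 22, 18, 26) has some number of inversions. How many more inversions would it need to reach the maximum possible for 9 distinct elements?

34 inversions short

Maximum inversions for 9 distinct elements is C(9, 2) = 9·8/2 = 36.
Current inversions — for each element, count later smaller elements:
4: 0
7: 1
5: 0
10: 0
12: 0
14: 0
22: 1
18: 0
26: 0
Current total: 0 + 1 + 0 + 0 + 0 + 0 + 1 + 0 + 0 = 2
Shortfall: 36 − 2 = 34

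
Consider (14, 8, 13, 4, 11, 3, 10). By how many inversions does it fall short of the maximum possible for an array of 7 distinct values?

6

Maximum inversions for 7 distinct elements is C(7, 2) = 7·6/2 = 21.
Current inversions — for each element, count later smaller elements:
14: 6
8: 2
13: 4
4: 1
11: 2
3: 0
10: 0
Current total: 6 + 2 + 4 + 1 + 2 + 0 + 0 = 15
Shortfall: 21 − 15 = 6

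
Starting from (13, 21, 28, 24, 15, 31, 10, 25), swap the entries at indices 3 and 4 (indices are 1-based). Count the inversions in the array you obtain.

Inversions: 11

Positions 3 and 4 hold 28 and 24; after swapping, the array is [13, 21, 24, 28, 15, 31, 10, 25].
Count, for each position, how many later elements it exceeds:
13: 1
21: 2
24: 2
28: 3
15: 1
31: 2
10: 0
25: 0
Sum: 1 + 2 + 2 + 3 + 1 + 2 + 0 + 0 = 11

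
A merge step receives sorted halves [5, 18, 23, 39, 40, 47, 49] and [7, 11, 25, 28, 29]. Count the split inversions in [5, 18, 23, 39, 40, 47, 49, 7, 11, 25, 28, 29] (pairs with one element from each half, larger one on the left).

For each element r of the right run, count left-run elements greater than r:
r = 7: 18, 23, 39, 40, 47, 49 → 6
r = 11: 18, 23, 39, 40, 47, 49 → 6
r = 25: 39, 40, 47, 49 → 4
r = 28: 39, 40, 47, 49 → 4
r = 29: 39, 40, 47, 49 → 4
Cross-inversions: 6 + 6 + 4 + 4 + 4 = 24

Cross-inversions: 24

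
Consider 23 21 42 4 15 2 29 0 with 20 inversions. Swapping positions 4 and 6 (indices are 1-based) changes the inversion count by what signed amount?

Positions 4 and 6 hold 4 and 2; after swapping, the array is [23, 21, 42, 2, 15, 4, 29, 0].
Sweep left to right; for each value list the smaller values that follow it:
23: 5
21: 4
42: 5
2: 1
15: 2
4: 1
29: 1
0: 0
Sum: 5 + 4 + 5 + 1 + 2 + 1 + 1 + 0 = 19
Change: 19 − 20 = -1

-1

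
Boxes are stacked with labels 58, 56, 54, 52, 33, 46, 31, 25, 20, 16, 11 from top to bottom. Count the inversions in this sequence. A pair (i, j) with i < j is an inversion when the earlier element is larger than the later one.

54 inversions

For each element, count later entries that are smaller:
58: 10
56: 9
54: 8
52: 7
33: 5
46: 5
31: 4
25: 3
20: 2
16: 1
11: 0
Sum: 10 + 9 + 8 + 7 + 5 + 5 + 4 + 3 + 2 + 1 + 0 = 54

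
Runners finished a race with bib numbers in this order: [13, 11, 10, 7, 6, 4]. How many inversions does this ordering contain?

15 out-of-order pairs

Sweep left to right; for each value list the smaller values that follow it:
13: 5
11: 4
10: 3
7: 2
6: 1
4: 0
Sum: 5 + 4 + 3 + 2 + 1 + 0 = 15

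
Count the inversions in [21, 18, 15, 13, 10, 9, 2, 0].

Element-by-element contributions:
21 → 18, 15, 13, 10, 9, 2, 0 → 7
18 → 15, 13, 10, 9, 2, 0 → 6
15 → 13, 10, 9, 2, 0 → 5
13 → 10, 9, 2, 0 → 4
10 → 9, 2, 0 → 3
9 → 2, 0 → 2
2 → 0 → 1
0 → none → 0
Sum: 7 + 6 + 5 + 4 + 3 + 2 + 1 + 0 = 28

28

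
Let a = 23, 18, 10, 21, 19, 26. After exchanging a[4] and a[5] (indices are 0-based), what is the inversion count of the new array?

There are 7 inversions.

Positions 4 and 5 hold 19 and 26; after swapping, the array is [23, 18, 10, 21, 26, 19].
For each element, count later entries that are smaller:
23 → 18, 10, 21, 19 → 4
18 → 10 → 1
10 → none → 0
21 → 19 → 1
26 → 19 → 1
19 → none → 0
Sum: 4 + 1 + 0 + 1 + 1 + 0 = 7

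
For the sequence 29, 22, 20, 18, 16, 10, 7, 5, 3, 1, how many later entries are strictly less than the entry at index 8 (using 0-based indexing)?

The element at index 8 is 3.
Elements after it: 1
Those smaller than 3: 1

1 such element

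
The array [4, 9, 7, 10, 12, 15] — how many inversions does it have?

Count, for each position, how many later elements it exceeds:
4: 0
9: 1
7: 0
10: 0
12: 0
15: 0
Sum: 0 + 1 + 0 + 0 + 0 + 0 = 1

Inversions: 1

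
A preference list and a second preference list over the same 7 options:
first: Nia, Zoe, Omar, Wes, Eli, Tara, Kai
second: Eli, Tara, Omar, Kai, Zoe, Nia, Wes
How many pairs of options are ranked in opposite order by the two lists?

Assign each item its position (1..7) in the first ordering, then rewrite the second ordering as that position sequence:
positions: Nia→1, Zoe→2, Omar→3, Wes→4, Eli→5, Tara→6, Kai→7
second ordering as positions: [5, 6, 3, 7, 2, 1, 4]
Discordant pairs = inversions in this position sequence.
5: 3, 2, 1, 4 → 4
6: 3, 2, 1, 4 → 4
3: 2, 1 → 2
7: 2, 1, 4 → 3
2: 1 → 1
1: 0
4: 0
Total: 4 + 4 + 2 + 3 + 1 + 0 + 0 = 14

14 pairs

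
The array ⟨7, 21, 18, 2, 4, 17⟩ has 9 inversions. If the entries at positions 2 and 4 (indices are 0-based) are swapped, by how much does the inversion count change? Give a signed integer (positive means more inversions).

Positions 2 and 4 hold 18 and 4; after swapping, the array is [7, 21, 4, 2, 18, 17].
Element-by-element contributions:
7 → 4, 2 → 2
21 → 4, 2, 18, 17 → 4
4 → 2 → 1
2 → none → 0
18 → 17 → 1
17 → none → 0
Sum: 2 + 4 + 1 + 0 + 1 + 0 = 8
Change: 8 − 9 = -1

-1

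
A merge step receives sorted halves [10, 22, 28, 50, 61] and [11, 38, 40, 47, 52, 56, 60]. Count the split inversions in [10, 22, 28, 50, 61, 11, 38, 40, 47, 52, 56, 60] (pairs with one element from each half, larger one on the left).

There are 13 cross-inversions.

Count, for every r in R, how many entries of L exceed r:
r = 11: 22, 28, 50, 61 → 4
r = 38: 50, 61 → 2
r = 40: 50, 61 → 2
r = 47: 50, 61 → 2
r = 52: 61 → 1
r = 56: 61 → 1
r = 60: 61 → 1
Cross-inversions: 4 + 2 + 2 + 2 + 1 + 1 + 1 = 13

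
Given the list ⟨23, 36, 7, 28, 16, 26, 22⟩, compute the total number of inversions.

Out-of-order index pairs (0-indexed):
(0,2): 23 > 7
(0,4): 23 > 16
(0,6): 23 > 22
(1,2): 36 > 7
(1,3): 36 > 28
(1,4): 36 > 16
(1,5): 36 > 26
(1,6): 36 > 22
(3,4): 28 > 16
(3,5): 28 > 26
(3,6): 28 > 22
(5,6): 26 > 22
That's 12 pairs.

Inversions: 12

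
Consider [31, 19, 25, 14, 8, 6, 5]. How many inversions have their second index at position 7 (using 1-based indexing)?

6

The element at index 7 is 5.
Elements before it: 31, 19, 25, 14, 8, 6
Those larger than 5: 31, 19, 25, 14, 8, 6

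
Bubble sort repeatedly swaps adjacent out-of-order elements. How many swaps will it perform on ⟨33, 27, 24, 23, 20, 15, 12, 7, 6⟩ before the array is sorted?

36

Each adjacent swap fixes exactly one inversion, so the minimum swap count equals the number of inversions.
Count inversions — for each element, later elements that are smaller:
33: 27, 24, 23, 20, 15, 12, 7, 6 → 8
27: 24, 23, 20, 15, 12, 7, 6 → 7
24: 23, 20, 15, 12, 7, 6 → 6
23: 20, 15, 12, 7, 6 → 5
20: 15, 12, 7, 6 → 4
15: 12, 7, 6 → 3
12: 7, 6 → 2
7: 6 → 1
6: none → 0
Total inversions: 8 + 7 + 6 + 5 + 4 + 3 + 2 + 1 + 0 = 36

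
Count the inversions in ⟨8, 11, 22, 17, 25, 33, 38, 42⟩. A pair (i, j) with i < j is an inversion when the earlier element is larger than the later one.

1

Element-by-element contributions:
8: 0
11: 0
22: 1
17: 0
25: 0
33: 0
38: 0
42: 0
Sum: 0 + 0 + 1 + 0 + 0 + 0 + 0 + 0 = 1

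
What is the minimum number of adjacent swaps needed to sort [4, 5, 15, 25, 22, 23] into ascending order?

2 swaps

Each adjacent swap fixes exactly one inversion, so the minimum swap count equals the number of inversions.
Count inversions — for each element, later elements that are smaller:
4: none → 0
5: none → 0
15: none → 0
25: 22, 23 → 2
22: none → 0
23: none → 0
Total inversions: 0 + 0 + 0 + 2 + 0 + 0 = 2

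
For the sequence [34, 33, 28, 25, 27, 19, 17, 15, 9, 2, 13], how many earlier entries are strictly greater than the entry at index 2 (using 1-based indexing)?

The element at index 2 is 33.
Elements before it: 34
Those larger than 33: 34

1 such element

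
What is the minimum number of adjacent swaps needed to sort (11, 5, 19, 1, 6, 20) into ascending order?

The minimum number of adjacent swaps to sort an array equals its inversion count, since every such swap removes exactly one inversion.
Count inversions — for each element, later elements that are smaller:
11: 5, 1, 6 → 3
5: 1 → 1
19: 1, 6 → 2
1: none → 0
6: none → 0
20: none → 0
Total inversions: 3 + 1 + 2 + 0 + 0 + 0 = 6

6 swaps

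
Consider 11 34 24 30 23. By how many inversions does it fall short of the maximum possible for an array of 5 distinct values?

5

Maximum inversions for 5 distinct elements is C(5, 2) = 5·4/2 = 10.
Current inversions — for each element, count later smaller elements:
11: 0
34: 3
24: 1
30: 1
23: 0
Current total: 0 + 3 + 1 + 1 + 0 = 5
Shortfall: 10 − 5 = 5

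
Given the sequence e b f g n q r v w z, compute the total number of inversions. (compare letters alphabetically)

Element-by-element contributions:
e: 1
b: 0
f: 0
g: 0
n: 0
q: 0
r: 0
v: 0
w: 0
z: 0
Sum: 1 + 0 + 0 + 0 + 0 + 0 + 0 + 0 + 0 + 0 = 1

1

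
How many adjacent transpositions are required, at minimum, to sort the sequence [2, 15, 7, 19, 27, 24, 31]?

The minimum number of adjacent swaps to sort an array equals its inversion count, since every such swap removes exactly one inversion.
Count inversions — for each element, later elements that are smaller:
2: none → 0
15: 7 → 1
7: none → 0
19: none → 0
27: 24 → 1
24: none → 0
31: none → 0
Total inversions: 0 + 1 + 0 + 0 + 1 + 0 + 0 = 2

2 swaps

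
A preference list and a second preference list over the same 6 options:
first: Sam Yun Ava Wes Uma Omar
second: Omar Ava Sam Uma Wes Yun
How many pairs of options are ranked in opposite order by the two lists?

Assign each item its position (1..6) in the first ordering, then rewrite the second ordering as that position sequence:
positions: Sam→1, Yun→2, Ava→3, Wes→4, Uma→5, Omar→6
second ordering as positions: [6, 3, 1, 5, 4, 2]
Discordant pairs = inversions in this position sequence.
6: 3, 1, 5, 4, 2 → 5
3: 1, 2 → 2
1: 0
5: 4, 2 → 2
4: 2 → 1
2: 0
Total: 5 + 2 + 0 + 2 + 1 + 0 = 10

10 pairs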